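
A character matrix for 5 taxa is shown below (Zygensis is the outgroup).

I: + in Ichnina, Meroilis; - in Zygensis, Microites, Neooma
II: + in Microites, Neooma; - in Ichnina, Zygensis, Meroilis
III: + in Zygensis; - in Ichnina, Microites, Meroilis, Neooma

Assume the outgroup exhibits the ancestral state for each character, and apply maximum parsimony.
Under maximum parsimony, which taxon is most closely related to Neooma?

Character polarity is set by the outgroup: the derived state is whichever differs from the outgroup's state, so for III the derived state is '-', and for the remaining characters it is '+'.
Only Ichnina and Meroilis show the derived state '+' for I, supporting them as a clade.
II (derived state '+') is shared by Microites and Neooma — a synapomorphy uniting that clade.
All ingroup taxa share the derived state '-' for III; it defines the ingroup but does not resolve relationships within it.
Most parsimonious ingroup topology: ((Neooma,Microites),(Ichnina,Meroilis)).
Neooma and Microites form a cherry on this tree, so they are sister taxa.

Microites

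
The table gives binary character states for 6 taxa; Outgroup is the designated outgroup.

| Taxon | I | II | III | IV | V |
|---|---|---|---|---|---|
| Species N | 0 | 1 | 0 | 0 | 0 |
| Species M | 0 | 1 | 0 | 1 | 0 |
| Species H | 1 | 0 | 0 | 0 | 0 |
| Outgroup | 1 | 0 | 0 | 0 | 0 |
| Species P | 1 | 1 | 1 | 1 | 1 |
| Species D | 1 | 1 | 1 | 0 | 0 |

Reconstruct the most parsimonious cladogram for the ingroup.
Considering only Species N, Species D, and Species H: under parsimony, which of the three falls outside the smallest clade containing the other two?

Character polarity is set by the outgroup: the derived state is whichever differs from the outgroup's state, so for I the derived state is '0', and for the remaining characters it is '1'.
I: derived state '0' in Species M and Species N only — synapomorphy for {Species M, Species N}.
II: derived state '1' in Species D, Species M, Species N, and Species P only — synapomorphy for {Species D, Species M, Species N, Species P}.
III: derived state '1' in Species D and Species P only — synapomorphy for {Species D, Species P}.
IV (state '1') occurs in Species M and Species P but conflicts with the nesting implied by the other characters — most parsimoniously interpreted as homoplasy.
V: derived state '1' in Species P only — an autapomorphy, so it tells us nothing about relationships among taxa.
Most parsimonious ingroup topology: (((Species N,Species M),(Species P,Species D)),Species H).
Species D and Species N share a more recent common ancestor with each other than either does with Species H, so Species H is the least closely related of the three.

Species H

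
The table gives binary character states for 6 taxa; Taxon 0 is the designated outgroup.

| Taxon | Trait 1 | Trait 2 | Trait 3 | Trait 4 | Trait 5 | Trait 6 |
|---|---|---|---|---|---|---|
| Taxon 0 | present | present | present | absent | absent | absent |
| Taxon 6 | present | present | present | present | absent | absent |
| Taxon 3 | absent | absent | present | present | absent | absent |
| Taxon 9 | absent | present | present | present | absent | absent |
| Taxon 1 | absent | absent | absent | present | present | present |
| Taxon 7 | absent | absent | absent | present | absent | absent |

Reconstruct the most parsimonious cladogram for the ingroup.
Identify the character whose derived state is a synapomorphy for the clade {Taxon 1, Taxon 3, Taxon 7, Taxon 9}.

Trait 1

Character polarity is set by the outgroup: the derived state is whichever differs from the outgroup's state, so for Trait 1, Trait 2, Trait 3 the derived state is 'absent', and for the remaining characters it is 'present'.
Trait 1 (derived state 'absent') is shared by Taxon 1, Taxon 3, Taxon 7, and Taxon 9 — a synapomorphy uniting that clade.
Trait 2: derived state 'absent' in Taxon 1, Taxon 3, and Taxon 7 only — synapomorphy for {Taxon 1, Taxon 3, Taxon 7}.
Trait 3: derived state 'absent' in Taxon 1 and Taxon 7 only — synapomorphy for {Taxon 1, Taxon 7}.
All ingroup taxa share the derived state 'present' for Trait 4; it defines the ingroup but does not resolve relationships within it.
Trait 5 (derived state 'present') is unique to Taxon 1 (autapomorphy; uninformative for grouping).
Trait 6 (derived state 'present') is unique to Taxon 1 (autapomorphy; uninformative for grouping).
Most parsimonious ingroup topology: (Taxon 6,((Taxon 3,(Taxon 1,Taxon 7)),Taxon 9)).
The clade {Taxon 1, Taxon 3, Taxon 7, Taxon 9} is supported by Trait 1: its derived state 'absent' occurs in exactly those taxa and in no other taxon (including the outgroup).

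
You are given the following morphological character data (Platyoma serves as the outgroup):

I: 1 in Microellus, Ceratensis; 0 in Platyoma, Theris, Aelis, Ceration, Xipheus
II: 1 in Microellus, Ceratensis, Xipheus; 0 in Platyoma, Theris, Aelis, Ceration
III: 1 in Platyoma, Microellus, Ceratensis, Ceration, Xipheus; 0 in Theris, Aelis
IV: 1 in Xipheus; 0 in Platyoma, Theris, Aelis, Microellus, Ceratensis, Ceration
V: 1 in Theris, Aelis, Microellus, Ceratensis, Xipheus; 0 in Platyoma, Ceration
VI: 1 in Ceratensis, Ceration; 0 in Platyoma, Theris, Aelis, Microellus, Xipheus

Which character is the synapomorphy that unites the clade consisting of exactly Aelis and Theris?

III

Character polarity is set by the outgroup: the derived state is whichever differs from the outgroup's state, so for III the derived state is '0', and for the remaining characters it is '1'.
I: derived state '1' in Ceratensis and Microellus only — synapomorphy for {Ceratensis, Microellus}.
II: derived state '1' in Ceratensis, Microellus, and Xipheus only — synapomorphy for {Ceratensis, Microellus, Xipheus}.
Only Aelis and Theris show the derived state '0' for III, supporting them as a clade.
IV: derived state '1' in Xipheus only — an autapomorphy, so it tells us nothing about relationships among taxa.
V: derived state '1' in Aelis, Ceratensis, Microellus, Theris, and Xipheus only — synapomorphy for {Aelis, Ceratensis, Microellus, Theris, Xipheus}.
VI groups Ceratensis and Ceration, which is incompatible with the clades supported by the remaining characters; treating it as convergent (homoplasy) costs fewer steps than any alternative tree.
Most parsimonious ingroup topology: ((((Microellus,Ceratensis),Xipheus),(Theris,Aelis)),Ceration).
The clade {Aelis, Theris} is supported by III: its derived state '0' occurs in exactly those taxa and in no other taxon (including the outgroup).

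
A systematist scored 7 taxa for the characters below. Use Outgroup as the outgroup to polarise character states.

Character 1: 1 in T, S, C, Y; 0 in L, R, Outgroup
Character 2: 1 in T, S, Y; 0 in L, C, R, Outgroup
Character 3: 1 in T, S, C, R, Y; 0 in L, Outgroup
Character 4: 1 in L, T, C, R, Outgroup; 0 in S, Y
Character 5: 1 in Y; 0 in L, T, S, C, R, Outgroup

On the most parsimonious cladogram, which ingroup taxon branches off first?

L

Character polarity is set by the outgroup: the derived state is whichever differs from the outgroup's state, so for Character 4 the derived state is '0', and for the remaining characters it is '1'.
Character 1 (derived state '1') is shared by C, S, T, and Y — a synapomorphy uniting that clade.
Character 2 (derived state '1') is shared by S, T, and Y — a synapomorphy uniting that clade.
Character 3 (derived state '1') is shared by C, R, S, T, and Y — a synapomorphy uniting that clade.
Only S and Y show the derived state '0' for Character 4, supporting them as a clade.
Character 5: derived state '1' in Y only — an autapomorphy, so it tells us nothing about relationships among taxa.
Most parsimonious ingroup topology: ((R,(((S,Y),T),C)),L).
L is sister to the clade containing all other ingroup taxa, so it is the earliest-diverging (most basal) ingroup lineage.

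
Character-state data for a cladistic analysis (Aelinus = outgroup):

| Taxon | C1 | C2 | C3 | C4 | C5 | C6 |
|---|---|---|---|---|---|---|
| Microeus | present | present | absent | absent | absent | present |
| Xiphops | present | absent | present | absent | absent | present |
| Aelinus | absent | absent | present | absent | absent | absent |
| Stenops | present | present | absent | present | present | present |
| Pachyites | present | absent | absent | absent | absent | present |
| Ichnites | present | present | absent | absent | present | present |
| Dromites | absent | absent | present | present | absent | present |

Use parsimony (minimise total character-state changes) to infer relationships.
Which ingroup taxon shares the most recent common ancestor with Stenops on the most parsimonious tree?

Ichnites

Character polarity is set by the outgroup: the derived state is whichever differs from the outgroup's state, so for C3 the derived state is 'absent', and for the remaining characters it is 'present'.
C1: derived state 'present' in Ichnites, Microeus, Pachyites, Stenops, and Xiphops only — synapomorphy for {Ichnites, Microeus, Pachyites, Stenops, Xiphops}.
C2 (derived state 'present') is shared by Ichnites, Microeus, and Stenops — a synapomorphy uniting that clade.
C3: derived state 'absent' in Ichnites, Microeus, Pachyites, and Stenops only — synapomorphy for {Ichnites, Microeus, Pachyites, Stenops}.
C4 (state 'present') occurs in Dromites and Stenops but conflicts with the nesting implied by the other characters — most parsimoniously interpreted as homoplasy.
C5: derived state 'present' in Ichnites and Stenops only — synapomorphy for {Ichnites, Stenops}.
C6 (derived state 'present') is shared by all ingroup taxa — unites the whole ingroup.
Most parsimonious ingroup topology: (((Pachyites,(Microeus,(Stenops,Ichnites))),Xiphops),Dromites).
Stenops and Ichnites form a cherry on this tree, so they are sister taxa.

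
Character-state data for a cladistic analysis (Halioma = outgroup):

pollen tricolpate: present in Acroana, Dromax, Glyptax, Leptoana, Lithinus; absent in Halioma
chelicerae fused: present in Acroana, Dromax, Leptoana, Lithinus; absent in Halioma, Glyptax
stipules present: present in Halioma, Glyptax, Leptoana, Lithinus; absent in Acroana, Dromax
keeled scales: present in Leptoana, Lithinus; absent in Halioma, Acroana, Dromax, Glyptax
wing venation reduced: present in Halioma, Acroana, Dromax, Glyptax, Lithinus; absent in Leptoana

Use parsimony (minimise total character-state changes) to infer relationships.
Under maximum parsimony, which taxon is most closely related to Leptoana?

Lithinus

Character polarity is set by the outgroup: the derived state is whichever differs from the outgroup's state, so for stipules present, wing venation reduced the derived state is 'absent', and for the remaining characters it is 'present'.
All ingroup taxa share the derived state 'present' for pollen tricolpate; it defines the ingroup but does not resolve relationships within it.
chelicerae fused (derived state 'present') is shared by Acroana, Dromax, Leptoana, and Lithinus — a synapomorphy uniting that clade.
Only Acroana and Dromax show the derived state 'absent' for stipules present, supporting them as a clade.
keeled scales (derived state 'present') is shared by Leptoana and Lithinus — a synapomorphy uniting that clade.
wing venation reduced: derived state 'absent' in Leptoana only — an autapomorphy, so it tells us nothing about relationships among taxa.
Most parsimonious ingroup topology: (((Acroana,Dromax),(Leptoana,Lithinus)),Glyptax).
Leptoana and Lithinus form a cherry on this tree, so they are sister taxa.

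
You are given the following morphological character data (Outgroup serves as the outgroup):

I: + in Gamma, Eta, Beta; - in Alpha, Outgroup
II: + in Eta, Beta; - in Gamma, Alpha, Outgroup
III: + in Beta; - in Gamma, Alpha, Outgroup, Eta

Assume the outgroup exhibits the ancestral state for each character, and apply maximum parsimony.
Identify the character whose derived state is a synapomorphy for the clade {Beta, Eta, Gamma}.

I

The outgroup has state '-' for every character, so '+' is the derived state throughout.
I: derived state '+' in Beta, Eta, and Gamma only — synapomorphy for {Beta, Eta, Gamma}.
II (derived state '+') is shared by Beta and Eta — a synapomorphy uniting that clade.
III: derived state '+' in Beta only — an autapomorphy, so it tells us nothing about relationships among taxa.
Most parsimonious ingroup topology: ((Gamma,(Beta,Eta)),Alpha).
The clade {Beta, Eta, Gamma} is supported by I: its derived state '+' occurs in exactly those taxa and in no other taxon (including the outgroup).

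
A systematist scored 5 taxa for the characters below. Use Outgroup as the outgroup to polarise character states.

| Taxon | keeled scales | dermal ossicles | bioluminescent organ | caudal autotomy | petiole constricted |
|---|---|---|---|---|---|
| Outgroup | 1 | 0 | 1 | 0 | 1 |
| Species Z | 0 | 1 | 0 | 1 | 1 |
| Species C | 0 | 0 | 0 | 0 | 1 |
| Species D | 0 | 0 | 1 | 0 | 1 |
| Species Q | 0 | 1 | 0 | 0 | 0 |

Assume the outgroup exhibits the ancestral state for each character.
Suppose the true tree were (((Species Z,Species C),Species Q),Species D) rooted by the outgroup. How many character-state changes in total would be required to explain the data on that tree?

6

Map each character onto (((Species Z,Species C),Species Q),Species D) (rooted by Outgroup) and count the minimum state changes it requires (Fitch parsimony):
keeled scales: 1; dermal ossicles: 2; bioluminescent organ: 1; caudal autotomy: 1; petiole constricted: 1.
Total tree length = 6.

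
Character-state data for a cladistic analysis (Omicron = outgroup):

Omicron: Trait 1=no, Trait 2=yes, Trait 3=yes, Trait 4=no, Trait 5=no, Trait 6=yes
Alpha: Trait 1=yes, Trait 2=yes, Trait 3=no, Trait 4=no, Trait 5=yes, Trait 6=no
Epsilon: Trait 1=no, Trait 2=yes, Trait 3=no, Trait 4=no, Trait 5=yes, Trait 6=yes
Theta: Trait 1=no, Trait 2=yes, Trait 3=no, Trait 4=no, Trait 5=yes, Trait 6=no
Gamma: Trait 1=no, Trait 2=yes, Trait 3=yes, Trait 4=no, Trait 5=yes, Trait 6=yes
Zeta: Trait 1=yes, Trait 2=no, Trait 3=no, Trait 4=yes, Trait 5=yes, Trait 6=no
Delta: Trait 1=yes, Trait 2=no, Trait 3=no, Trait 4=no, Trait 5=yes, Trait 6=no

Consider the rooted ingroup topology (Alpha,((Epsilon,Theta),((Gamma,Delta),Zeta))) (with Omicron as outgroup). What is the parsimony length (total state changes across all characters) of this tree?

12

Map each character onto (Alpha,((Epsilon,Theta),((Gamma,Delta),Zeta))) (rooted by Omicron) and count the minimum state changes it requires (Fitch parsimony):
Trait 1: 3; Trait 2: 2; Trait 3: 2; Trait 4: 1; Trait 5: 1; Trait 6: 3.
Total tree length = 12.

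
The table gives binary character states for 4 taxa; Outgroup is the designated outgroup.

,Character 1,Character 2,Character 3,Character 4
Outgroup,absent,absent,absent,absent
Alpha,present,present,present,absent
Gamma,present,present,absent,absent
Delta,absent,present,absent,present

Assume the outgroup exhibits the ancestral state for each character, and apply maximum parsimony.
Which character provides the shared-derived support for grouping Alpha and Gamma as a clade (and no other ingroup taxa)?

The outgroup has state 'absent' for every character, so 'present' is the derived state throughout.
Only Alpha and Gamma show the derived state 'present' for Character 1, supporting them as a clade.
All ingroup taxa share the derived state 'present' for Character 2; it defines the ingroup but does not resolve relationships within it.
Character 3 (derived state 'present') is unique to Alpha (autapomorphy; uninformative for grouping).
Character 4: derived state 'present' in Delta only — an autapomorphy, so it tells us nothing about relationships among taxa.
Most parsimonious ingroup topology: ((Alpha,Gamma),Delta).
The clade {Alpha, Gamma} is supported by Character 1: its derived state 'present' occurs in exactly those taxa and in no other taxon (including the outgroup).

Character 1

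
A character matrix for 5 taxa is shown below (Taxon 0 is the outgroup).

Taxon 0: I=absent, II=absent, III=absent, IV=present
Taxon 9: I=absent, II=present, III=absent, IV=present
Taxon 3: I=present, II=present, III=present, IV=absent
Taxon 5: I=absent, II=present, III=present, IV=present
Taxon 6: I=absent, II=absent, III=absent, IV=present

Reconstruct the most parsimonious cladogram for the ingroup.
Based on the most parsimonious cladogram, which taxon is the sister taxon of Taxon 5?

Taxon 3

Character polarity is set by the outgroup: the derived state is whichever differs from the outgroup's state, so for IV the derived state is 'absent', and for the remaining characters it is 'present'.
I: derived state 'present' in Taxon 3 only — an autapomorphy, so it tells us nothing about relationships among taxa.
II: derived state 'present' in Taxon 3, Taxon 5, and Taxon 9 only — synapomorphy for {Taxon 3, Taxon 5, Taxon 9}.
III: derived state 'present' in Taxon 3 and Taxon 5 only — synapomorphy for {Taxon 3, Taxon 5}.
IV: derived state 'absent' in Taxon 3 only — an autapomorphy, so it tells us nothing about relationships among taxa.
Most parsimonious ingroup topology: ((Taxon 9,(Taxon 3,Taxon 5)),Taxon 6).
Taxon 5 and Taxon 3 form a cherry on this tree, so they are sister taxa.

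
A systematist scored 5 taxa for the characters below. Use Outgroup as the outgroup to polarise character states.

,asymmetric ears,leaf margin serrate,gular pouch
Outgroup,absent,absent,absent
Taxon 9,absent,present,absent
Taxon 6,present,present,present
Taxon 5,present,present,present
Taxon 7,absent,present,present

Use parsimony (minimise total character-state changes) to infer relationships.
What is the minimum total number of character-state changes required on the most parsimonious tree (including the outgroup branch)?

3

The outgroup has state 'absent' for every character, so 'present' is the derived state throughout.
Only Taxon 5 and Taxon 6 show the derived state 'present' for asymmetric ears, supporting them as a clade.
leaf margin serrate (derived state 'present') is shared by all ingroup taxa — unites the whole ingroup.
gular pouch (derived state 'present') is shared by Taxon 5, Taxon 6, and Taxon 7 — a synapomorphy uniting that clade.
Most parsimonious ingroup topology: (Taxon 9,((Taxon 6,Taxon 5),Taxon 7)).
Changes per character on this tree: asymmetric ears: 1; leaf margin serrate: 1; gular pouch: 1.
Total = 3.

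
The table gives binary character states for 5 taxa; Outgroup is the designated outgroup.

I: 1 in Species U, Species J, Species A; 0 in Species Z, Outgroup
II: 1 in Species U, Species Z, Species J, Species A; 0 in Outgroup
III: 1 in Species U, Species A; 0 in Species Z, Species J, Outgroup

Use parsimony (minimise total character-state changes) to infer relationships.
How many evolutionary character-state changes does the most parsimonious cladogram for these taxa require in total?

The outgroup has state '0' for every character, so '1' is the derived state throughout.
I: derived state '1' in Species A, Species J, and Species U only — synapomorphy for {Species A, Species J, Species U}.
All ingroup taxa share the derived state '1' for II; it defines the ingroup but does not resolve relationships within it.
III (derived state '1') is shared by Species A and Species U — a synapomorphy uniting that clade.
Most parsimonious ingroup topology: (Species Z,(Species J,(Species A,Species U))).
Changes per character on this tree: I: 1; II: 1; III: 1.
Total = 3.

3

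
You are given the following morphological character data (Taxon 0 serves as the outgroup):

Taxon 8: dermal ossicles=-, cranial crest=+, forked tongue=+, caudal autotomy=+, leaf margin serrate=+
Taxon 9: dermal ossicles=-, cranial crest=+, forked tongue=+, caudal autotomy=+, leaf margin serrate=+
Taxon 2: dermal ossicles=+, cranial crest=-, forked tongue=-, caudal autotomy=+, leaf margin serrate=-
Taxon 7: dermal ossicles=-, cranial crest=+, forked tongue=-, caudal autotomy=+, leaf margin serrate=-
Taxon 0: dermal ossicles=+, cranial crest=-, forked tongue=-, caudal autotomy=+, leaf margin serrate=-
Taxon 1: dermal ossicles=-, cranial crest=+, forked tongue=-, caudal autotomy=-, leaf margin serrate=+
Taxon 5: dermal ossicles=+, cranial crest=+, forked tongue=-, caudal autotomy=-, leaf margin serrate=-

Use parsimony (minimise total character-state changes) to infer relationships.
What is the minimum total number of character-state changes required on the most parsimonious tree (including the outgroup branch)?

6

Character polarity is set by the outgroup: the derived state is whichever differs from the outgroup's state, so for dermal ossicles, caudal autotomy the derived state is '-', and for the remaining characters it is '+'.
dermal ossicles (derived state '-') is shared by Taxon 1, Taxon 7, Taxon 8, and Taxon 9 — a synapomorphy uniting that clade.
cranial crest: derived state '+' in Taxon 1, Taxon 5, Taxon 7, Taxon 8, and Taxon 9 only — synapomorphy for {Taxon 1, Taxon 5, Taxon 7, Taxon 8, Taxon 9}.
forked tongue (derived state '+') is shared by Taxon 8 and Taxon 9 — a synapomorphy uniting that clade.
caudal autotomy groups Taxon 1 and Taxon 5, which is incompatible with the clades supported by the remaining characters; treating it as convergent (homoplasy) costs fewer steps than any alternative tree.
leaf margin serrate: derived state '+' in Taxon 1, Taxon 8, and Taxon 9 only — synapomorphy for {Taxon 1, Taxon 8, Taxon 9}.
Most parsimonious ingroup topology: ((Taxon 5,(((Taxon 8,Taxon 9),Taxon 1),Taxon 7)),Taxon 2).
Changes per character on this tree: dermal ossicles: 1; cranial crest: 1; forked tongue: 1; caudal autotomy: 2; leaf margin serrate: 1.
Total = 6.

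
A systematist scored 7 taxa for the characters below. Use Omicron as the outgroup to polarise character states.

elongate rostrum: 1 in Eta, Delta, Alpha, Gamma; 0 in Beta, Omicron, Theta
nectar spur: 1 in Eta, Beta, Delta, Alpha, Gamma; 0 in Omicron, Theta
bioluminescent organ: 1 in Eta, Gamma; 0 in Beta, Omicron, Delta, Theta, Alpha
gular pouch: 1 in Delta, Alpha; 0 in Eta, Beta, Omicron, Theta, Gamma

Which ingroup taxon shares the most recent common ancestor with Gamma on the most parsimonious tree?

Eta

The outgroup has state '0' for every character, so '1' is the derived state throughout.
elongate rostrum: derived state '1' in Alpha, Delta, Eta, and Gamma only — synapomorphy for {Alpha, Delta, Eta, Gamma}.
nectar spur (derived state '1') is shared by Alpha, Beta, Delta, Eta, and Gamma — a synapomorphy uniting that clade.
bioluminescent organ (derived state '1') is shared by Eta and Gamma — a synapomorphy uniting that clade.
gular pouch: derived state '1' in Alpha and Delta only — synapomorphy for {Alpha, Delta}.
Most parsimonious ingroup topology: ((Beta,((Eta,Gamma),(Delta,Alpha))),Theta).
Gamma and Eta form a cherry on this tree, so they are sister taxa.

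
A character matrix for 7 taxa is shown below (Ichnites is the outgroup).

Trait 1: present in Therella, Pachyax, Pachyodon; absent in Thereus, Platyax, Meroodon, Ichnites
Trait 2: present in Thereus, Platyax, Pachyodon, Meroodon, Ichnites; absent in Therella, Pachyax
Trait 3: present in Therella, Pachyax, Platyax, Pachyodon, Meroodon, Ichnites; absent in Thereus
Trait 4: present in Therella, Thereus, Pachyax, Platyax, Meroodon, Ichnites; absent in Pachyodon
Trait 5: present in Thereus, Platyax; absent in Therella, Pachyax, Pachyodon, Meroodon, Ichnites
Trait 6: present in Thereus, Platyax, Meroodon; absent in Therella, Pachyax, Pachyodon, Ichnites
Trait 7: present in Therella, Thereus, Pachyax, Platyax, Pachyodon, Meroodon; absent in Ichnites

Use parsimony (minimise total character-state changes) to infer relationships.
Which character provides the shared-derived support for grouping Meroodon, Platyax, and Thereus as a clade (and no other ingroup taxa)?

Character polarity is set by the outgroup: the derived state is whichever differs from the outgroup's state, so for Trait 2, Trait 3, Trait 4 the derived state is 'absent', and for the remaining characters it is 'present'.
Only Pachyax, Pachyodon, and Therella show the derived state 'present' for Trait 1, supporting them as a clade.
Trait 2: derived state 'absent' in Pachyax and Therella only — synapomorphy for {Pachyax, Therella}.
Trait 3: derived state 'absent' in Thereus only — an autapomorphy, so it tells us nothing about relationships among taxa.
Trait 4 (derived state 'absent') is unique to Pachyodon (autapomorphy; uninformative for grouping).
Trait 5 (derived state 'present') is shared by Platyax and Thereus — a synapomorphy uniting that clade.
Trait 6: derived state 'present' in Meroodon, Platyax, and Thereus only — synapomorphy for {Meroodon, Platyax, Thereus}.
All ingroup taxa share the derived state 'present' for Trait 7; it defines the ingroup but does not resolve relationships within it.
Most parsimonious ingroup topology: ((Pachyodon,(Therella,Pachyax)),(Meroodon,(Thereus,Platyax))).
The clade {Meroodon, Platyax, Thereus} is supported by Trait 6: its derived state 'present' occurs in exactly those taxa and in no other taxon (including the outgroup).

Trait 6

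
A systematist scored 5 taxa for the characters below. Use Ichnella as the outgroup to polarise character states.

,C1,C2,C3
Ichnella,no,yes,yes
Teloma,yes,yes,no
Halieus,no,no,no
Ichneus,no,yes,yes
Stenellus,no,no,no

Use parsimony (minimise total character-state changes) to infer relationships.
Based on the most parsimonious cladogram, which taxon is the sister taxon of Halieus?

Character polarity is set by the outgroup: the derived state is whichever differs from the outgroup's state, so for C2, C3 the derived state is 'no', and for the remaining characters it is 'yes'.
C1: derived state 'yes' in Teloma only — an autapomorphy, so it tells us nothing about relationships among taxa.
C2 (derived state 'no') is shared by Halieus and Stenellus — a synapomorphy uniting that clade.
Only Halieus, Stenellus, and Teloma show the derived state 'no' for C3, supporting them as a clade.
Most parsimonious ingroup topology: ((Teloma,(Halieus,Stenellus)),Ichneus).
Halieus and Stenellus form a cherry on this tree, so they are sister taxa.

Stenellus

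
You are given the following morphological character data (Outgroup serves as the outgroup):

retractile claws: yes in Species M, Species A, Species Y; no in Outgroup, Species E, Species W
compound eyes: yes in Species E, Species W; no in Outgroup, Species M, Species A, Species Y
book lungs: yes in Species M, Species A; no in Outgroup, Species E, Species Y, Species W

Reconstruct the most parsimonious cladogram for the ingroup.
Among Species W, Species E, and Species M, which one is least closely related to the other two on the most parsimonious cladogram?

The outgroup has state 'no' for every character, so 'yes' is the derived state throughout.
retractile claws (derived state 'yes') is shared by Species A, Species M, and Species Y — a synapomorphy uniting that clade.
compound eyes (derived state 'yes') is shared by Species E and Species W — a synapomorphy uniting that clade.
book lungs (derived state 'yes') is shared by Species A and Species M — a synapomorphy uniting that clade.
Most parsimonious ingroup topology: (((Species M,Species A),Species Y),(Species E,Species W)).
Species W and Species E share a more recent common ancestor with each other than either does with Species M, so Species M is the least closely related of the three.

Species M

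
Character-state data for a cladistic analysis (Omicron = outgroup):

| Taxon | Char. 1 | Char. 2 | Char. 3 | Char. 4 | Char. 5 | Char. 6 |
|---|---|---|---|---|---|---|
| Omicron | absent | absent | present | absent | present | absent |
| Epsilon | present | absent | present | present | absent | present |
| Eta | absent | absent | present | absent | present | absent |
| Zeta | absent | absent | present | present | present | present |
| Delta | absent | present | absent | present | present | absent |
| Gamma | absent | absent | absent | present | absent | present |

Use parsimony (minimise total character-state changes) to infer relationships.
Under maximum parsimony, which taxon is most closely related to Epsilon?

Character polarity is set by the outgroup: the derived state is whichever differs from the outgroup's state, so for Char. 3, Char. 5 the derived state is 'absent', and for the remaining characters it is 'present'.
Char. 1: derived state 'present' in Epsilon only — an autapomorphy, so it tells us nothing about relationships among taxa.
Char. 2: derived state 'present' in Delta only — an autapomorphy, so it tells us nothing about relationships among taxa.
Char. 3 groups Delta and Gamma, which is incompatible with the clades supported by the remaining characters; treating it as convergent (homoplasy) costs fewer steps than any alternative tree.
Char. 4: derived state 'present' in Delta, Epsilon, Gamma, and Zeta only — synapomorphy for {Delta, Epsilon, Gamma, Zeta}.
Char. 5 (derived state 'absent') is shared by Epsilon and Gamma — a synapomorphy uniting that clade.
Only Epsilon, Gamma, and Zeta show the derived state 'present' for Char. 6, supporting them as a clade.
Most parsimonious ingroup topology: ((((Epsilon,Gamma),Zeta),Delta),Eta).
Epsilon and Gamma form a cherry on this tree, so they are sister taxa.

Gamma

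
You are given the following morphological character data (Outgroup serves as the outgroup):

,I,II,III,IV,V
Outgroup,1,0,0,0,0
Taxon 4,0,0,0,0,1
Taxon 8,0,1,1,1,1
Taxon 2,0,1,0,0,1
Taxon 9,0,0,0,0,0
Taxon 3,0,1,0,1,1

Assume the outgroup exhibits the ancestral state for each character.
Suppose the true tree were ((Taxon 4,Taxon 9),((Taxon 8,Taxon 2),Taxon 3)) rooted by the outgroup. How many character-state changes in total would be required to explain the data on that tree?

7

Map each character onto ((Taxon 4,Taxon 9),((Taxon 8,Taxon 2),Taxon 3)) (rooted by Outgroup) and count the minimum state changes it requires (Fitch parsimony):
I: 1; II: 1; III: 1; IV: 2; V: 2.
Total tree length = 7.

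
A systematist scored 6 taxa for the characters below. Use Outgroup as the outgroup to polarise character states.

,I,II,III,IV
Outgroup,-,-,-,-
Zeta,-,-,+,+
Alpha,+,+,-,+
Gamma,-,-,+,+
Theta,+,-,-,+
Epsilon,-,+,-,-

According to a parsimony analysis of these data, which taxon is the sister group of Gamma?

Zeta

The outgroup has state '-' for every character, so '+' is the derived state throughout.
Only Alpha and Theta show the derived state '+' for I, supporting them as a clade.
II groups Alpha and Epsilon, which is incompatible with the clades supported by the remaining characters; treating it as convergent (homoplasy) costs fewer steps than any alternative tree.
III (derived state '+') is shared by Gamma and Zeta — a synapomorphy uniting that clade.
IV (derived state '+') is shared by Alpha, Gamma, Theta, and Zeta — a synapomorphy uniting that clade.
Most parsimonious ingroup topology: (((Zeta,Gamma),(Alpha,Theta)),Epsilon).
Gamma and Zeta form a cherry on this tree, so they are sister taxa.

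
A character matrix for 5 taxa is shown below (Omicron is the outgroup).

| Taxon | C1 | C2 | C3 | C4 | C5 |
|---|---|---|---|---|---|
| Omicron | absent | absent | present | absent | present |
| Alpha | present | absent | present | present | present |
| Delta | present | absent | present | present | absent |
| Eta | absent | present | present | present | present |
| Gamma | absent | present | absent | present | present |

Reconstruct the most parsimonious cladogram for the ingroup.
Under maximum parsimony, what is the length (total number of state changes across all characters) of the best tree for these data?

5

Character polarity is set by the outgroup: the derived state is whichever differs from the outgroup's state, so for C3, C5 the derived state is 'absent', and for the remaining characters it is 'present'.
Only Alpha and Delta show the derived state 'present' for C1, supporting them as a clade.
Only Eta and Gamma show the derived state 'present' for C2, supporting them as a clade.
C3 (derived state 'absent') is unique to Gamma (autapomorphy; uninformative for grouping).
C4 (derived state 'present') is shared by all ingroup taxa — unites the whole ingroup.
C5 (derived state 'absent') is unique to Delta (autapomorphy; uninformative for grouping).
Most parsimonious ingroup topology: ((Alpha,Delta),(Eta,Gamma)).
Changes per character on this tree: C1: 1; C2: 1; C3: 1; C4: 1; C5: 1.
Total = 5.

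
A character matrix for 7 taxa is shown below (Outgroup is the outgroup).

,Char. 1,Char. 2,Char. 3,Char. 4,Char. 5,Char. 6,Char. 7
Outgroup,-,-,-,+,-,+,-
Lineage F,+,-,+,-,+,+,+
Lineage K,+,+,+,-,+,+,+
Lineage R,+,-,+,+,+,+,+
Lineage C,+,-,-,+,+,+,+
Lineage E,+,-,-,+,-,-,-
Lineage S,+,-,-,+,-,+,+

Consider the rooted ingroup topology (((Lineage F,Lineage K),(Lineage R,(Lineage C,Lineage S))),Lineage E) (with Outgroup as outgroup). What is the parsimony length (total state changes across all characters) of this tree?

9

Map each character onto (((Lineage F,Lineage K),(Lineage R,(Lineage C,Lineage S))),Lineage E) (rooted by Outgroup) and count the minimum state changes it requires (Fitch parsimony):
Char. 1: 1; Char. 2: 1; Char. 3: 2; Char. 4: 1; Char. 5: 2; Char. 6: 1; Char. 7: 1.
Total tree length = 9.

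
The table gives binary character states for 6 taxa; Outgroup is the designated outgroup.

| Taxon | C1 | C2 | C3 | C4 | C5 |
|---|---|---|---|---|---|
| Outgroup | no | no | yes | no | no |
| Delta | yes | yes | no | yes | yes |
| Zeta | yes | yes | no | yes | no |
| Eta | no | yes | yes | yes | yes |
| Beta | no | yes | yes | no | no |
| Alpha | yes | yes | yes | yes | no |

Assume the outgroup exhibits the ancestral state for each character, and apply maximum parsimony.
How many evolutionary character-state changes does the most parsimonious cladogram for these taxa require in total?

6

Character polarity is set by the outgroup: the derived state is whichever differs from the outgroup's state, so for C3 the derived state is 'no', and for the remaining characters it is 'yes'.
C1 (derived state 'yes') is shared by Alpha, Delta, and Zeta — a synapomorphy uniting that clade.
C2 (derived state 'yes') is shared by all ingroup taxa — unites the whole ingroup.
C3 (derived state 'no') is shared by Delta and Zeta — a synapomorphy uniting that clade.
C4 (derived state 'yes') is shared by Alpha, Delta, Eta, and Zeta — a synapomorphy uniting that clade.
C5 groups Delta and Eta, which is incompatible with the clades supported by the remaining characters; treating it as convergent (homoplasy) costs fewer steps than any alternative tree.
Most parsimonious ingroup topology: ((((Delta,Zeta),Alpha),Eta),Beta).
Changes per character on this tree: C1: 1; C2: 1; C3: 1; C4: 1; C5: 2.
Total = 6.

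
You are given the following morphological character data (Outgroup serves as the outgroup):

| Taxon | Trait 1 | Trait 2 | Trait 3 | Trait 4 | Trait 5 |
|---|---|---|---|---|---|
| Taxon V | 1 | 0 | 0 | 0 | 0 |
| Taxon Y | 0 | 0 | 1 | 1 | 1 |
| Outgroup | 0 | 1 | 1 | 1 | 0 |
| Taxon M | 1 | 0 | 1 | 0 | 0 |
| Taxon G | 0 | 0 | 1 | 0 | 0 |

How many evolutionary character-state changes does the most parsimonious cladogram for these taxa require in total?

Character polarity is set by the outgroup: the derived state is whichever differs from the outgroup's state, so for Trait 2, Trait 3, Trait 4 the derived state is '0', and for the remaining characters it is '1'.
Trait 1 (derived state '1') is shared by Taxon M and Taxon V — a synapomorphy uniting that clade.
Trait 2 (derived state '0') is shared by all ingroup taxa — unites the whole ingroup.
Trait 3: derived state '0' in Taxon V only — an autapomorphy, so it tells us nothing about relationships among taxa.
Trait 4: derived state '0' in Taxon G, Taxon M, and Taxon V only — synapomorphy for {Taxon G, Taxon M, Taxon V}.
Trait 5 (derived state '1') is unique to Taxon Y (autapomorphy; uninformative for grouping).
Most parsimonious ingroup topology: (((Taxon V,Taxon M),Taxon G),Taxon Y).
Changes per character on this tree: Trait 1: 1; Trait 2: 1; Trait 3: 1; Trait 4: 1; Trait 5: 1.
Total = 5.

5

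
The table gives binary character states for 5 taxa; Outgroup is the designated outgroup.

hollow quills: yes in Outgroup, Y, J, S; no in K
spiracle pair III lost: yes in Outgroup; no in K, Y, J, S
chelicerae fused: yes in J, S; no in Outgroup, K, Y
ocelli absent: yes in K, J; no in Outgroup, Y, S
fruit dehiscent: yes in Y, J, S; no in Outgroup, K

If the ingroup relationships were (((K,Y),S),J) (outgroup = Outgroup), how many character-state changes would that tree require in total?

Map each character onto (((K,Y),S),J) (rooted by Outgroup) and count the minimum state changes it requires (Fitch parsimony):
hollow quills: 1; spiracle pair III lost: 1; chelicerae fused: 2; ocelli absent: 2; fruit dehiscent: 2.
Total tree length = 8.

8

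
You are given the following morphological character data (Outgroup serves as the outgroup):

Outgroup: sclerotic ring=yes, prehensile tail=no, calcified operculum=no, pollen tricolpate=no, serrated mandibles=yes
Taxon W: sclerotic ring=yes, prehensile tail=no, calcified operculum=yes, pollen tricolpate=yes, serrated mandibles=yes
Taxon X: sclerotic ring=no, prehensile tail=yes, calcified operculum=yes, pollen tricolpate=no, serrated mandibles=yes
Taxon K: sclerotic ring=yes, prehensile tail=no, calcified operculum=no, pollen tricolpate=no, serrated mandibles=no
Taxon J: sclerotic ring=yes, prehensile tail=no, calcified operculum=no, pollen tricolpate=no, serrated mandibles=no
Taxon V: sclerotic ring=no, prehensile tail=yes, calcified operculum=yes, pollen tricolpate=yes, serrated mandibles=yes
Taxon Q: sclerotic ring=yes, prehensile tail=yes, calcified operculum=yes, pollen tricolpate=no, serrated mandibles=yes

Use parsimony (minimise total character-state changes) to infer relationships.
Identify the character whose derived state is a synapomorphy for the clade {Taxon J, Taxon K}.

Character polarity is set by the outgroup: the derived state is whichever differs from the outgroup's state, so for sclerotic ring, serrated mandibles the derived state is 'no', and for the remaining characters it is 'yes'.
sclerotic ring (derived state 'no') is shared by Taxon V and Taxon X — a synapomorphy uniting that clade.
prehensile tail (derived state 'yes') is shared by Taxon Q, Taxon V, and Taxon X — a synapomorphy uniting that clade.
calcified operculum (derived state 'yes') is shared by Taxon Q, Taxon V, Taxon W, and Taxon X — a synapomorphy uniting that clade.
pollen tricolpate (state 'yes') occurs in Taxon V and Taxon W but conflicts with the nesting implied by the other characters — most parsimoniously interpreted as homoplasy.
serrated mandibles (derived state 'no') is shared by Taxon J and Taxon K — a synapomorphy uniting that clade.
Most parsimonious ingroup topology: ((Taxon W,((Taxon X,Taxon V),Taxon Q)),(Taxon K,Taxon J)).
The clade {Taxon J, Taxon K} is supported by serrated mandibles: its derived state 'no' occurs in exactly those taxa and in no other taxon (including the outgroup).

serrated mandibles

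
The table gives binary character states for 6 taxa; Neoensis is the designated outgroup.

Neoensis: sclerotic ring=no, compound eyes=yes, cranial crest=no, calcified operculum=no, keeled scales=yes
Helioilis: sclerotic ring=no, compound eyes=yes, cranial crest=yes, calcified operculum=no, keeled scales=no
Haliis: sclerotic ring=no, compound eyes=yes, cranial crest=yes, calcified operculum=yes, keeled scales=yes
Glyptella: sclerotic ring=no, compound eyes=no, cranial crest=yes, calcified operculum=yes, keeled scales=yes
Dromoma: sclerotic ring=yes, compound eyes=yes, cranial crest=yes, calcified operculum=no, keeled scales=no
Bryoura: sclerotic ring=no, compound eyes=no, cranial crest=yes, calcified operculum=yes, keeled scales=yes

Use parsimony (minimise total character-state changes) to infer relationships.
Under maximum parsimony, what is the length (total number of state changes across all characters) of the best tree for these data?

Character polarity is set by the outgroup: the derived state is whichever differs from the outgroup's state, so for compound eyes, keeled scales the derived state is 'no', and for the remaining characters it is 'yes'.
sclerotic ring: derived state 'yes' in Dromoma only — an autapomorphy, so it tells us nothing about relationships among taxa.
Only Bryoura and Glyptella show the derived state 'no' for compound eyes, supporting them as a clade.
cranial crest (derived state 'yes') is shared by all ingroup taxa — unites the whole ingroup.
calcified operculum: derived state 'yes' in Bryoura, Glyptella, and Haliis only — synapomorphy for {Bryoura, Glyptella, Haliis}.
Only Dromoma and Helioilis show the derived state 'no' for keeled scales, supporting them as a clade.
Most parsimonious ingroup topology: ((Helioilis,Dromoma),(Haliis,(Glyptella,Bryoura))).
Changes per character on this tree: sclerotic ring: 1; compound eyes: 1; cranial crest: 1; calcified operculum: 1; keeled scales: 1.
Total = 5.

5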